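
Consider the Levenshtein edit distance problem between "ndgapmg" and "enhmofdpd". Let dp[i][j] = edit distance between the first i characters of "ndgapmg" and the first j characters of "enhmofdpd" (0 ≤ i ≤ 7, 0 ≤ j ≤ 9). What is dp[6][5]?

6

   ''  e  n  h  m  o  f  d  p  d
''  0  1  2  3  4  5  6  7  8  9
 n  1  1  1  2  3  4  5  6  7  8
 d  2  2  2  2  3  4  5  5  6  7
 g  3  3  3  3  3  4  5  6  6  7
 a  4  4  4  4  4  4  5  6  7  7
 p  5  5  5  5  5  5  5  6  6  7
 m  6  6  6  6  5  6  6  6  7  7
 g  7  7  7  7  6  6  7  7  7  8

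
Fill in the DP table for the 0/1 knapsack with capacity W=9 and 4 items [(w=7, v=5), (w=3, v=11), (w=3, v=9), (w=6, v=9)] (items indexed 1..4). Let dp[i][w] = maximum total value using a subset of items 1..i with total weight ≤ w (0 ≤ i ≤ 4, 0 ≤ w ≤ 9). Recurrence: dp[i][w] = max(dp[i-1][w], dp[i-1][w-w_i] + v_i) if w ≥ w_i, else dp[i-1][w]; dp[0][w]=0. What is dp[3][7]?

i\w   0   1   2   3   4   5   6   7   8   9
  0   0   0   0   0   0   0   0   0   0   0
  1   0   0   0   0   0   0   0   5   5   5
  2   0   0   0  11  11  11  11  11  11  11
  3   0   0   0  11  11  11  20  20  20  20
  4   0   0   0  11  11  11  20  20  20  20

20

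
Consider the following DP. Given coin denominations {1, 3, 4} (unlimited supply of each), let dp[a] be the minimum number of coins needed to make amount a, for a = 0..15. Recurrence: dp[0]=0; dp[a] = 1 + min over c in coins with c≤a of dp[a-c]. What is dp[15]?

 a  0  1  2  3  4  5  6  7  8  9 10 11 12 13 14 15
dp  0  1  2  1  1  2  2  2  2  3  3  3  3  4  4  4

4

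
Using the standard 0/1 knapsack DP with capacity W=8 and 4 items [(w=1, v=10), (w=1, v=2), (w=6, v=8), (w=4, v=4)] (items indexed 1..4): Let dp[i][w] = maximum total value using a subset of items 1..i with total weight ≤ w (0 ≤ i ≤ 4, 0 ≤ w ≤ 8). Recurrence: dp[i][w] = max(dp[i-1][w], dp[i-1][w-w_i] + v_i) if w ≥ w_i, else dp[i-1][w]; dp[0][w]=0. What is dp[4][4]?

i\w   0   1   2   3   4   5   6   7   8
  0   0   0   0   0   0   0   0   0   0
  1   0  10  10  10  10  10  10  10  10
  2   0  10  12  12  12  12  12  12  12
  3   0  10  12  12  12  12  12  18  20
  4   0  10  12  12  12  14  16  18  20

12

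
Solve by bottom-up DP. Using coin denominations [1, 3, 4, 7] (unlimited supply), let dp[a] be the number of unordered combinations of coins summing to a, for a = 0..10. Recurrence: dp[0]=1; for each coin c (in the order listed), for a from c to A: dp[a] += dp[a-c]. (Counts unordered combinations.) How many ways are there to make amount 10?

after  coin     0     1     2     3     4     5     6     7     8     9    10
          1     1     1     1     1     1     1     1     1     1     1     1
          3     1     1     1     2     2     2     3     3     3     4     4
          4     1     1     1     2     3     3     4     5     6     7     8
          7     1     1     1     2     3     3     4     6     7     8    10

10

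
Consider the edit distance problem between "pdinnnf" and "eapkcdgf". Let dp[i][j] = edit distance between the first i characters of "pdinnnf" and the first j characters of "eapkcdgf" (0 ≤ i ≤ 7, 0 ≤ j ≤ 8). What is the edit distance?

   ''  e  a  p  k  c  d  g  f
''  0  1  2  3  4  5  6  7  8
 p  1  1  2  2  3  4  5  6  7
 d  2  2  2  3  3  4  4  5  6
 i  3  3  3  3  4  4  5  5  6
 n  4  4  4  4  4  5  5  6  6
 n  5  5  5  5  5  5  6  6  7
 n  6  6  6  6  6  6  6  7  7
 f  7  7  7  7  7  7  7  7  7

7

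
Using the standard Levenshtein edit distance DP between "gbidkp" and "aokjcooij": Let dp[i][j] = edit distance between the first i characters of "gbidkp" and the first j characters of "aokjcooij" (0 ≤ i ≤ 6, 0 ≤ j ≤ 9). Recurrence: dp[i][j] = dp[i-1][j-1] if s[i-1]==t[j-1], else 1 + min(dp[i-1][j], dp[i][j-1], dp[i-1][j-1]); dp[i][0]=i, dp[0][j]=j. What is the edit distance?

9

   ''  a  o  k  j  c  o  o  i  j
''  0  1  2  3  4  5  6  7  8  9
 g  1  1  2  3  4  5  6  7  8  9
 b  2  2  2  3  4  5  6  7  8  9
 i  3  3  3  3  4  5  6  7  7  8
 d  4  4  4  4  4  5  6  7  8  8
 k  5  5  5  4  5  5  6  7  8  9
 p  6  6  6  5  5  6  6  7  8  9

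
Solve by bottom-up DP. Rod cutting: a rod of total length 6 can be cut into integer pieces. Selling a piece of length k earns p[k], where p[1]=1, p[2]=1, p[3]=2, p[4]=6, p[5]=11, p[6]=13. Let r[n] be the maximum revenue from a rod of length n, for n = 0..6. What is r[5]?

11

   n    0    1    2    3    4    5    6
r[n]    0    1    2    3    6   11   13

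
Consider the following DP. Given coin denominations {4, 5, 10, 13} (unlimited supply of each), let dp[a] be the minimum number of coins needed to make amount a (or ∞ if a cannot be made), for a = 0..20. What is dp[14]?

 a  0  1  2  3  4  5  6  7  8  9 10 11 12 13 14 15 16 17 18 19 20
dp  0  -  -  -  1  1  -  -  2  2  1  -  3  1  2  2  4  2  2  3  2
(- denotes ∞ / unreachable)

2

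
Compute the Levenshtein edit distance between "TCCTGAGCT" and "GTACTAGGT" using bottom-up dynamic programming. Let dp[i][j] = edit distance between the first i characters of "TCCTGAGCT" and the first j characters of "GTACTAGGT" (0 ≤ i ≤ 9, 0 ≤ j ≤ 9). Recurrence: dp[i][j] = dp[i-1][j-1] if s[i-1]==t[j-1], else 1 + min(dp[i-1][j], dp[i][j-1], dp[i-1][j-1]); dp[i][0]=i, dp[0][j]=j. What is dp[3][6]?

   ''  G  T  A  C  T  A  G  G  T
''  0  1  2  3  4  5  6  7  8  9
 T  1  1  1  2  3  4  5  6  7  8
 C  2  2  2  2  2  3  4  5  6  7
 C  3  3  3  3  2  3  4  5  6  7
 T  4  4  3  4  3  2  3  4  5  6
 G  5  4  4  4  4  3  3  3  4  5
 A  6  5  5  4  5  4  3  4  4  5
 G  7  6  6  5  5  5  4  3  4  5
 C  8  7  7  6  5  6  5  4  4  5
 T  9  8  7  7  6  5  6  5  5  4

4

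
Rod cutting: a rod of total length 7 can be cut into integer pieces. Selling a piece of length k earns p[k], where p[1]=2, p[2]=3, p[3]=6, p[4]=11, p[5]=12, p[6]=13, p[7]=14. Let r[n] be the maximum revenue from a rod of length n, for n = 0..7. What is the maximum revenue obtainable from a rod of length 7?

   n    0    1    2    3    4    5    6    7
r[n]    0    2    4    6   11   13   15   17

17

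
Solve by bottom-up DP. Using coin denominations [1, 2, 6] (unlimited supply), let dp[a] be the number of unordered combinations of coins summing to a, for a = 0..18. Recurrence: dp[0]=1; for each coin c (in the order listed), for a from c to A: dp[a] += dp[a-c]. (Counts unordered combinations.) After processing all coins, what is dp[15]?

after  coin     0     1     2     3     4     5     6     7     8     9    10    11    12    13    14    15    16    17    18
          1     1     1     1     1     1     1     1     1     1     1     1     1     1     1     1     1     1     1     1
          2     1     1     2     2     3     3     4     4     5     5     6     6     7     7     8     8     9     9    10
          6     1     1     2     2     3     3     5     5     7     7     9     9    12    12    15    15    18    18    22

15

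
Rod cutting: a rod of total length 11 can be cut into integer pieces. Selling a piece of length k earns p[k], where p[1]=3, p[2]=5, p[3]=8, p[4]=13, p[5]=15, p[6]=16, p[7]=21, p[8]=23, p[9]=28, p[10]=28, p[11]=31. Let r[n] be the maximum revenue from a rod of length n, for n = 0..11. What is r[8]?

   n    0    1    2    3    4    5    6    7    8    9   10   11
r[n]    0    3    6    9   13   16   19   22   26   29   32   35

26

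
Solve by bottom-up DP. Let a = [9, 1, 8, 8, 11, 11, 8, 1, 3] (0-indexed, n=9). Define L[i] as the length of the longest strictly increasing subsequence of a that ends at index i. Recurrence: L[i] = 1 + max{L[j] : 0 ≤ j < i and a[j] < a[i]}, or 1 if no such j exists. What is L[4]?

   i    0    1    2    3    4    5    6    7    8
a[i]    9    1    8    8   11   11    8    1    3
L[i]    1    1    2    2    3    3    2    1    2

3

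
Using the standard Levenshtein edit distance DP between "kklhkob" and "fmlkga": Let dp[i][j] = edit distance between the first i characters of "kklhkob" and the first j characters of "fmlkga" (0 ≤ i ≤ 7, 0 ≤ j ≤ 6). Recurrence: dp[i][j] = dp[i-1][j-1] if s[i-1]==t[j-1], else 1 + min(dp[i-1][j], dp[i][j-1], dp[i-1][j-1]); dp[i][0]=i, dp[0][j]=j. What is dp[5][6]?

   ''  f  m  l  k  g  a
''  0  1  2  3  4  5  6
 k  1  1  2  3  3  4  5
 k  2  2  2  3  3  4  5
 l  3  3  3  2  3  4  5
 h  4  4  4  3  3  4  5
 k  5  5  5  4  3  4  5
 o  6  6  6  5  4  4  5
 b  7  7  7  6  5  5  5

5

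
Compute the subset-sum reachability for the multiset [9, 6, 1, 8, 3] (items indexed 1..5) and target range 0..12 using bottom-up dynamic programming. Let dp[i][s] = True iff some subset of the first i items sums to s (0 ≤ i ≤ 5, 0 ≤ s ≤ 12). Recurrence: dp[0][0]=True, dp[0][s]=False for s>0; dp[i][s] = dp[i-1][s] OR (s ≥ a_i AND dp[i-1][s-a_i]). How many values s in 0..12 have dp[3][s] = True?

i\s   0   1   2   3   4   5   6   7   8   9  10  11  12
  0   T   F   F   F   F   F   F   F   F   F   F   F   F
  1   T   F   F   F   F   F   F   F   F   T   F   F   F
  2   T   F   F   F   F   F   T   F   F   T   F   F   F
  3   T   T   F   F   F   F   T   T   F   T   T   F   F
  4   T   T   F   F   F   F   T   T   T   T   T   F   F
  5   T   T   F   T   T   F   T   T   T   T   T   T   T

6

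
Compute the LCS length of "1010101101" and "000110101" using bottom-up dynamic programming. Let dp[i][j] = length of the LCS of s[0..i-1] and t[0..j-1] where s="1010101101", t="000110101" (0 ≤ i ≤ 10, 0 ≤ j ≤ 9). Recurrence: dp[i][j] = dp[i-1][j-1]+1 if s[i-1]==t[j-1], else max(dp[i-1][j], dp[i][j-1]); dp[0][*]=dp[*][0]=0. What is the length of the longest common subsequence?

   ''  0  0  0  1  1  0  1  0  1
''  0  0  0  0  0  0  0  0  0  0
 1  0  0  0  0  1  1  1  1  1  1
 0  0  1  1  1  1  1  2  2  2  2
 1  0  1  1  1  2  2  2  3  3  3
 0  0  1  2  2  2  2  3  3  4  4
 1  0  1  2  2  3  3  3  4  4  5
 0  0  1  2  3  3  3  4  4  5  5
 1  0  1  2  3  4  4  4  5  5  6
 1  0  1  2  3  4  5  5  5  5  6
 0  0  1  2  3  4  5  6  6  6  6
 1  0  1  2  3  4  5  6  7  7  7

7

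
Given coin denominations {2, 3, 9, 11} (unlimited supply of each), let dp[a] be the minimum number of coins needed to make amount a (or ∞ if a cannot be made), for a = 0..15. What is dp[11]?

1

 a  0  1  2  3  4  5  6  7  8  9 10 11 12 13 14 15
dp  0  -  1  1  2  2  2  3  3  1  4  1  2  2  2  3
(- denotes ∞ / unreachable)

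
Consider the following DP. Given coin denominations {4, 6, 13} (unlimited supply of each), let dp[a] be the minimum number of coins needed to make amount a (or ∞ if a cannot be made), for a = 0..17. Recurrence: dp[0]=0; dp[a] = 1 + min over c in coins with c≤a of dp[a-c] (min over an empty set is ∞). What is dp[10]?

 a  0  1  2  3  4  5  6  7  8  9 10 11 12 13 14 15 16 17
dp  0  -  -  -  1  -  1  -  2  -  2  -  2  1  3  -  3  2
(- denotes ∞ / unreachable)

2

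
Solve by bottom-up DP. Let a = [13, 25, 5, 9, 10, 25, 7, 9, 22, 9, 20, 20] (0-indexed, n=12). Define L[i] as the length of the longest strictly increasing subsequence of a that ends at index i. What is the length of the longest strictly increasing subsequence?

4

   i    0    1    2    3    4    5    6    7    8    9   10   11
a[i]   13   25    5    9   10   25    7    9   22    9   20   20
L[i]    1    2    1    2    3    4    2    3    4    3    4    4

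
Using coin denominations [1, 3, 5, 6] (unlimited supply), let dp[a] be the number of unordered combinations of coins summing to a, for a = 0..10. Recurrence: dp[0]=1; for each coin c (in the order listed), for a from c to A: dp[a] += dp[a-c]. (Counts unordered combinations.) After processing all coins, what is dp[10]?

9

after  coin     0     1     2     3     4     5     6     7     8     9    10
          1     1     1     1     1     1     1     1     1     1     1     1
          3     1     1     1     2     2     2     3     3     3     4     4
          5     1     1     1     2     2     3     4     4     5     6     7
          6     1     1     1     2     2     3     5     5     6     8     9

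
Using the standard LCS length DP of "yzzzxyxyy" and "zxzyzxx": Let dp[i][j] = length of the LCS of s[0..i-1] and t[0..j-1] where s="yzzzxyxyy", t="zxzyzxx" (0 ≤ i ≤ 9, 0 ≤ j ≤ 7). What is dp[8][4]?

3

   ''  z  x  z  y  z  x  x
''  0  0  0  0  0  0  0  0
 y  0  0  0  0  1  1  1  1
 z  0  1  1  1  1  2  2  2
 z  0  1  1  2  2  2  2  2
 z  0  1  1  2  2  3  3  3
 x  0  1  2  2  2  3  4  4
 y  0  1  2  2  3  3  4  4
 x  0  1  2  2  3  3  4  5
 y  0  1  2  2  3  3  4  5
 y  0  1  2  2  3  3  4  5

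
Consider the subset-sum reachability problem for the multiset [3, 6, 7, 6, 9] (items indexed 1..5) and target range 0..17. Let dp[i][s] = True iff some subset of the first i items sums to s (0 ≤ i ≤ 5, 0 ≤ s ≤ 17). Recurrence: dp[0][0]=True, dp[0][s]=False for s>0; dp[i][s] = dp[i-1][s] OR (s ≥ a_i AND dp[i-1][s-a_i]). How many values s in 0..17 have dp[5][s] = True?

10

i\s   0   1   2   3   4   5   6   7   8   9  10  11  12  13  14  15  16  17
  0   T   F   F   F   F   F   F   F   F   F   F   F   F   F   F   F   F   F
  1   T   F   F   T   F   F   F   F   F   F   F   F   F   F   F   F   F   F
  2   T   F   F   T   F   F   T   F   F   T   F   F   F   F   F   F   F   F
  3   T   F   F   T   F   F   T   T   F   T   T   F   F   T   F   F   T   F
  4   T   F   F   T   F   F   T   T   F   T   T   F   T   T   F   T   T   F
  5   T   F   F   T   F   F   T   T   F   T   T   F   T   T   F   T   T   F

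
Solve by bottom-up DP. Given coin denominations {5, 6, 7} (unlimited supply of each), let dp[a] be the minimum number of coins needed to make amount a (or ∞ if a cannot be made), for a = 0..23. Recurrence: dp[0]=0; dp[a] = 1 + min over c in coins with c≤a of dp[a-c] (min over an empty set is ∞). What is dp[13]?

 a  0  1  2  3  4  5  6  7  8  9 10 11 12 13 14 15 16 17 18 19 20 21 22 23
dp  0  -  -  -  -  1  1  1  -  -  2  2  2  2  2  3  3  3  3  3  3  3  4  4
(- denotes ∞ / unreachable)

2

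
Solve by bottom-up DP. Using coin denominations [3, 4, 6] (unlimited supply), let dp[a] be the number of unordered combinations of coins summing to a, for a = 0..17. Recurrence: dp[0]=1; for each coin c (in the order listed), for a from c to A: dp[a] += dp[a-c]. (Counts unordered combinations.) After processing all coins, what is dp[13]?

2

after  coin     0     1     2     3     4     5     6     7     8     9    10    11    12    13    14    15    16    17
          3     1     0     0     1     0     0     1     0     0     1     0     0     1     0     0     1     0     0
          4     1     0     0     1     1     0     1     1     1     1     1     1     2     1     1     2     2     1
          6     1     0     0     1     1     0     2     1     1     2     2     1     4     2     2     4     4     2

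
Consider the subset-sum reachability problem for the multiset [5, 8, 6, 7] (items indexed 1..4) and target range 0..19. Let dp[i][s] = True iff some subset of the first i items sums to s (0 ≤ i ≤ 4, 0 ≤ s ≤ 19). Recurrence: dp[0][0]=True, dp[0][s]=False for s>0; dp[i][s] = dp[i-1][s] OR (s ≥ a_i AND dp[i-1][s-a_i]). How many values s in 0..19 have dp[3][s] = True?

i\s   0   1   2   3   4   5   6   7   8   9  10  11  12  13  14  15  16  17  18  19
  0   T   F   F   F   F   F   F   F   F   F   F   F   F   F   F   F   F   F   F   F
  1   T   F   F   F   F   T   F   F   F   F   F   F   F   F   F   F   F   F   F   F
  2   T   F   F   F   F   T   F   F   T   F   F   F   F   T   F   F   F   F   F   F
  3   T   F   F   F   F   T   T   F   T   F   F   T   F   T   T   F   F   F   F   T
  4   T   F   F   F   F   T   T   T   T   F   F   T   T   T   T   T   F   F   T   T

8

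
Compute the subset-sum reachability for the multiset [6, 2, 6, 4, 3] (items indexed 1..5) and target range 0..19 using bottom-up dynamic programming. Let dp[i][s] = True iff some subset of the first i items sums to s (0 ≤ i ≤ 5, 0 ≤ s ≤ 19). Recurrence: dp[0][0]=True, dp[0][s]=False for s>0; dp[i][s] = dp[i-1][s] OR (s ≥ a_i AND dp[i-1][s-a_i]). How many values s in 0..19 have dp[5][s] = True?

19

i\s   0   1   2   3   4   5   6   7   8   9  10  11  12  13  14  15  16  17  18  19
  0   T   F   F   F   F   F   F   F   F   F   F   F   F   F   F   F   F   F   F   F
  1   T   F   F   F   F   F   T   F   F   F   F   F   F   F   F   F   F   F   F   F
  2   T   F   T   F   F   F   T   F   T   F   F   F   F   F   F   F   F   F   F   F
  3   T   F   T   F   F   F   T   F   T   F   F   F   T   F   T   F   F   F   F   F
  4   T   F   T   F   T   F   T   F   T   F   T   F   T   F   T   F   T   F   T   F
  5   T   F   T   T   T   T   T   T   T   T   T   T   T   T   T   T   T   T   T   T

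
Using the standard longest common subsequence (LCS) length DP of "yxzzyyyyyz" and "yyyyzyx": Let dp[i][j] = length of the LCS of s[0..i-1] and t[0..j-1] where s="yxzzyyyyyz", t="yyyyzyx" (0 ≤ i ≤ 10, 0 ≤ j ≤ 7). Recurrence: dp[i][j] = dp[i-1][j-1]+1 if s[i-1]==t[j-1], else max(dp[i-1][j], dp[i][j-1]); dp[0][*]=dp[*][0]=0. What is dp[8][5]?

   ''  y  y  y  y  z  y  x
''  0  0  0  0  0  0  0  0
 y  0  1  1  1  1  1  1  1
 x  0  1  1  1  1  1  1  2
 z  0  1  1  1  1  2  2  2
 z  0  1  1  1  1  2  2  2
 y  0  1  2  2  2  2  3  3
 y  0  1  2  3  3  3  3  3
 y  0  1  2  3  4  4  4  4
 y  0  1  2  3  4  4  5  5
 y  0  1  2  3  4  4  5  5
 z  0  1  2  3  4  5  5  5

4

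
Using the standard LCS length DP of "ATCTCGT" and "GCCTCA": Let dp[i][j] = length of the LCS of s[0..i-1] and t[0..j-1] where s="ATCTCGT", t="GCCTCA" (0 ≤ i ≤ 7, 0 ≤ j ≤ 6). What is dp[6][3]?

2

   ''  G  C  C  T  C  A
''  0  0  0  0  0  0  0
 A  0  0  0  0  0  0  1
 T  0  0  0  0  1  1  1
 C  0  0  1  1  1  2  2
 T  0  0  1  1  2  2  2
 C  0  0  1  2  2  3  3
 G  0  1  1  2  2  3  3
 T  0  1  1  2  3  3  3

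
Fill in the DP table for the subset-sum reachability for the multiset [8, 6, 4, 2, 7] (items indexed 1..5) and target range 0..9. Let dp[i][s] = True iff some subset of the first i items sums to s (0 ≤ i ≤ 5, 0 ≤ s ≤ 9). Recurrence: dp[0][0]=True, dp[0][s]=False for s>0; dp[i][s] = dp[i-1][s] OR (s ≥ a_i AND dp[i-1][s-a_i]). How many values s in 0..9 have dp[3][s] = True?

i\s   0   1   2   3   4   5   6   7   8   9
  0   T   F   F   F   F   F   F   F   F   F
  1   T   F   F   F   F   F   F   F   T   F
  2   T   F   F   F   F   F   T   F   T   F
  3   T   F   F   F   T   F   T   F   T   F
  4   T   F   T   F   T   F   T   F   T   F
  5   T   F   T   F   T   F   T   T   T   T

4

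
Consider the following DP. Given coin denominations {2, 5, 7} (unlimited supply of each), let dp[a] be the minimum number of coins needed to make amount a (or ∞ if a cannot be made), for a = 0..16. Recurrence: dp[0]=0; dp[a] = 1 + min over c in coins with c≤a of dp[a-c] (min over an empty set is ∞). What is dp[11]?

 a  0  1  2  3  4  5  6  7  8  9 10 11 12 13 14 15 16
dp  0  -  1  -  2  1  3  1  4  2  2  3  2  4  2  3  3
(- denotes ∞ / unreachable)

3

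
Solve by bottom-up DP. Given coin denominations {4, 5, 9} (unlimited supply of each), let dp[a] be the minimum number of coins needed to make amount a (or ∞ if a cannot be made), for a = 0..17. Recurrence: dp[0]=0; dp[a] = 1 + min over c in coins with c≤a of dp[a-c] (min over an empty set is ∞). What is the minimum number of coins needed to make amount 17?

 a  0  1  2  3  4  5  6  7  8  9 10 11 12 13 14 15 16 17
dp  0  -  -  -  1  1  -  -  2  1  2  -  3  2  2  3  4  3
(- denotes ∞ / unreachable)

3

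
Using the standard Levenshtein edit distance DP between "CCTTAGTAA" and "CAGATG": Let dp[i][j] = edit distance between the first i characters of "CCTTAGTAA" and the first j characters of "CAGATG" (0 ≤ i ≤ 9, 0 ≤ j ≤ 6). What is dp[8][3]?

5

   ''  C  A  G  A  T  G
''  0  1  2  3  4  5  6
 C  1  0  1  2  3  4  5
 C  2  1  1  2  3  4  5
 T  3  2  2  2  3  3  4
 T  4  3  3  3  3  3  4
 A  5  4  3  4  3  4  4
 G  6  5  4  3  4  4  4
 T  7  6  5  4  4  4  5
 A  8  7  6  5  4  5  5
 A  9  8  7  6  5  5  6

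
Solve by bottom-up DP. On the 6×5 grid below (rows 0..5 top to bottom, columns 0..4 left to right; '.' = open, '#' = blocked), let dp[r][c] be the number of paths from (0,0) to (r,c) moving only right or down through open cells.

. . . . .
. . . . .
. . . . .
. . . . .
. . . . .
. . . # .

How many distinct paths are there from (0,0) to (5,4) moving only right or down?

r\c   0   1   2   3   4
  0   1   1   1   1   1
  1   1   2   3   4   5
  2   1   3   6  10  15
  3   1   4  10  20  35
  4   1   5  15  35  70
  5   1   6  21   0  70

70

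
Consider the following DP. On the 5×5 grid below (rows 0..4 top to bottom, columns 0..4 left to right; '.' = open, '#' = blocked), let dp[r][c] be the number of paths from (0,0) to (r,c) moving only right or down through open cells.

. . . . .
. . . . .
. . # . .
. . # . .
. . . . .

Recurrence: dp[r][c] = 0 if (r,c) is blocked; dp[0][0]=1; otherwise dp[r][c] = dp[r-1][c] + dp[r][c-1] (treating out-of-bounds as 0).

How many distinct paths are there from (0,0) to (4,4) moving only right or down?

r\c   0   1   2   3   4
  0   1   1   1   1   1
  1   1   2   3   4   5
  2   1   3   0   4   9
  3   1   4   0   4  13
  4   1   5   5   9  22

22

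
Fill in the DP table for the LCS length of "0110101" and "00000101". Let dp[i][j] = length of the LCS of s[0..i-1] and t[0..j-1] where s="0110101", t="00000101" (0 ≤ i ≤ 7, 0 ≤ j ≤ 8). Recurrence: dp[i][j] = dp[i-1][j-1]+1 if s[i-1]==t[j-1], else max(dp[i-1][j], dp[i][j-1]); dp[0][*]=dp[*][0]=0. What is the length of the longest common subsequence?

5

   ''  0  0  0  0  0  1  0  1
''  0  0  0  0  0  0  0  0  0
 0  0  1  1  1  1  1  1  1  1
 1  0  1  1  1  1  1  2  2  2
 1  0  1  1  1  1  1  2  2  3
 0  0  1  2  2  2  2  2  3  3
 1  0  1  2  2  2  2  3  3  4
 0  0  1  2  3  3  3  3  4  4
 1  0  1  2  3  3  3  4  4  5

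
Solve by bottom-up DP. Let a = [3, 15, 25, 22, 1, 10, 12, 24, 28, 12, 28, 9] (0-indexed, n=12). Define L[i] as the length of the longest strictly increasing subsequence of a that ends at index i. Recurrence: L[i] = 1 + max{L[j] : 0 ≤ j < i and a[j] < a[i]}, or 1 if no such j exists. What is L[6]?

   i    0    1    2    3    4    5    6    7    8    9   10   11
a[i]    3   15   25   22    1   10   12   24   28   12   28    9
L[i]    1    2    3    3    1    2    3    4    5    3    5    2

3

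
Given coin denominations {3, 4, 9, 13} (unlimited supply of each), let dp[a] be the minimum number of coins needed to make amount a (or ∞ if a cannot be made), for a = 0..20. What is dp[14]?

4

 a  0  1  2  3  4  5  6  7  8  9 10 11 12 13 14 15 16 17 18 19 20
dp  0  -  -  1  1  -  2  2  2  1  3  3  2  1  4  3  2  2  2  3  3
(- denotes ∞ / unreachable)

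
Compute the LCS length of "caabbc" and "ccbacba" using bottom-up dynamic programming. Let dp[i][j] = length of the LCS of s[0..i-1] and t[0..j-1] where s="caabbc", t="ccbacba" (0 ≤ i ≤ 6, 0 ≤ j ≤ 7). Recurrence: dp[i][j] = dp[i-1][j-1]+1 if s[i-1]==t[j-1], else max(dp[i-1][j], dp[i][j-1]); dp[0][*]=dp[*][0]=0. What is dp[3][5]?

   ''  c  c  b  a  c  b  a
''  0  0  0  0  0  0  0  0
 c  0  1  1  1  1  1  1  1
 a  0  1  1  1  2  2  2  2
 a  0  1  1  1  2  2  2  3
 b  0  1  1  2  2  2  3  3
 b  0  1  1  2  2  2  3  3
 c  0  1  2  2  2  3  3  3

2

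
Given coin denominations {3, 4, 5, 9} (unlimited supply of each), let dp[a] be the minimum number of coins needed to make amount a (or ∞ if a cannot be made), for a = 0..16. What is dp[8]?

2

 a  0  1  2  3  4  5  6  7  8  9 10 11 12 13 14 15 16
dp  0  -  -  1  1  1  2  2  2  1  2  3  2  2  2  3  3
(- denotes ∞ / unreachable)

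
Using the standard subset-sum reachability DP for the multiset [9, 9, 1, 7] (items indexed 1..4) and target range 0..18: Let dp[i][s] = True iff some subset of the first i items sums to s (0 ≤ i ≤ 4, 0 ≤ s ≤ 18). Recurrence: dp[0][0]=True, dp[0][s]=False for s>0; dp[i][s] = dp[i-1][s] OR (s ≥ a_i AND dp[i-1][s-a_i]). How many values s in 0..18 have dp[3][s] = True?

i\s   0   1   2   3   4   5   6   7   8   9  10  11  12  13  14  15  16  17  18
  0   T   F   F   F   F   F   F   F   F   F   F   F   F   F   F   F   F   F   F
  1   T   F   F   F   F   F   F   F   F   T   F   F   F   F   F   F   F   F   F
  2   T   F   F   F   F   F   F   F   F   T   F   F   F   F   F   F   F   F   T
  3   T   T   F   F   F   F   F   F   F   T   T   F   F   F   F   F   F   F   T
  4   T   T   F   F   F   F   F   T   T   T   T   F   F   F   F   F   T   T   T

5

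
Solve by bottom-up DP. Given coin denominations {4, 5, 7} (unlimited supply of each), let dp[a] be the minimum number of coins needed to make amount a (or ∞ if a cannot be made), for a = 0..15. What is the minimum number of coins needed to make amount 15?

3

 a  0  1  2  3  4  5  6  7  8  9 10 11 12 13 14 15
dp  0  -  -  -  1  1  -  1  2  2  2  2  2  3  2  3
(- denotes ∞ / unreachable)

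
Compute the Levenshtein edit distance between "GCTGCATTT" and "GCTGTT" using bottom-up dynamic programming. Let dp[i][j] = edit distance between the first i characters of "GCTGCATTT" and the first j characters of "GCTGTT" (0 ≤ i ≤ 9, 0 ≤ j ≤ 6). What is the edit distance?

   ''  G  C  T  G  T  T
''  0  1  2  3  4  5  6
 G  1  0  1  2  3  4  5
 C  2  1  0  1  2  3  4
 T  3  2  1  0  1  2  3
 G  4  3  2  1  0  1  2
 C  5  4  3  2  1  1  2
 A  6  5  4  3  2  2  2
 T  7  6  5  4  3  2  2
 T  8  7  6  5  4  3  2
 T  9  8  7  6  5  4  3

3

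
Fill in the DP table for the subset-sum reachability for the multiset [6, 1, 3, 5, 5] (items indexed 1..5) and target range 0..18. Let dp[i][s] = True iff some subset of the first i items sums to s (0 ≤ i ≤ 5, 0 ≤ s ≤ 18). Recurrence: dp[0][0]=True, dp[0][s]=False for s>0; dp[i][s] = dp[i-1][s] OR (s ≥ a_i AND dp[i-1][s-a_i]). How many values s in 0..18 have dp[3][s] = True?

8

i\s   0   1   2   3   4   5   6   7   8   9  10  11  12  13  14  15  16  17  18
  0   T   F   F   F   F   F   F   F   F   F   F   F   F   F   F   F   F   F   F
  1   T   F   F   F   F   F   T   F   F   F   F   F   F   F   F   F   F   F   F
  2   T   T   F   F   F   F   T   T   F   F   F   F   F   F   F   F   F   F   F
  3   T   T   F   T   T   F   T   T   F   T   T   F   F   F   F   F   F   F   F
  4   T   T   F   T   T   T   T   T   T   T   T   T   T   F   T   T   F   F   F
  5   T   T   F   T   T   T   T   T   T   T   T   T   T   T   T   T   T   T   F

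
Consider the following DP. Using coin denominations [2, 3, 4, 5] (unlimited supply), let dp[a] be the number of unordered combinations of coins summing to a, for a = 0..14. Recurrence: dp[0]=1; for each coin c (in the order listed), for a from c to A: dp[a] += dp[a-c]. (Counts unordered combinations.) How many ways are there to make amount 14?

13

after  coin     0     1     2     3     4     5     6     7     8     9    10    11    12    13    14
          2     1     0     1     0     1     0     1     0     1     0     1     0     1     0     1
          3     1     0     1     1     1     1     2     1     2     2     2     2     3     2     3
          4     1     0     1     1     2     1     3     2     4     3     5     4     7     5     8
          5     1     0     1     1     2     2     3     3     5     5     7     7    10    10    13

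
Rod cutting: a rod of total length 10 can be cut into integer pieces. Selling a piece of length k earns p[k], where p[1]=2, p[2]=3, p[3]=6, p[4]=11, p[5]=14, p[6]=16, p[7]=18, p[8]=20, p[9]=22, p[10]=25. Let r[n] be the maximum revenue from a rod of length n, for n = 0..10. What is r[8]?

   n    0    1    2    3    4    5    6    7    8    9   10
r[n]    0    2    4    6   11   14   16   18   22   25   28

22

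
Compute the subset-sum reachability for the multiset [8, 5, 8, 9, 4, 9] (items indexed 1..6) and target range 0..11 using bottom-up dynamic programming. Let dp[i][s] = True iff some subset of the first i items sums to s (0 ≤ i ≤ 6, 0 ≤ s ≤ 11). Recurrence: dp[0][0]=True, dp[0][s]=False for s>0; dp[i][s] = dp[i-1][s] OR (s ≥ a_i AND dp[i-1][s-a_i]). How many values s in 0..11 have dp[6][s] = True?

5

i\s   0   1   2   3   4   5   6   7   8   9  10  11
  0   T   F   F   F   F   F   F   F   F   F   F   F
  1   T   F   F   F   F   F   F   F   T   F   F   F
  2   T   F   F   F   F   T   F   F   T   F   F   F
  3   T   F   F   F   F   T   F   F   T   F   F   F
  4   T   F   F   F   F   T   F   F   T   T   F   F
  5   T   F   F   F   T   T   F   F   T   T   F   F
  6   T   F   F   F   T   T   F   F   T   T   F   F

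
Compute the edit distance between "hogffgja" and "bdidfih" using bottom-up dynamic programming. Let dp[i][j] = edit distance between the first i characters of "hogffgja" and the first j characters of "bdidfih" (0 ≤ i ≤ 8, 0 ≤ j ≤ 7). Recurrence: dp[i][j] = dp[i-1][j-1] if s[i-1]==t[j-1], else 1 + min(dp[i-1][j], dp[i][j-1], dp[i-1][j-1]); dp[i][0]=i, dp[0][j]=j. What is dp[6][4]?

   ''  b  d  i  d  f  i  h
''  0  1  2  3  4  5  6  7
 h  1  1  2  3  4  5  6  6
 o  2  2  2  3  4  5  6  7
 g  3  3  3  3  4  5  6  7
 f  4  4  4  4  4  4  5  6
 f  5  5  5  5  5  4  5  6
 g  6  6  6  6  6  5  5  6
 j  7  7  7  7  7  6  6  6
 a  8  8  8  8  8  7  7  7

6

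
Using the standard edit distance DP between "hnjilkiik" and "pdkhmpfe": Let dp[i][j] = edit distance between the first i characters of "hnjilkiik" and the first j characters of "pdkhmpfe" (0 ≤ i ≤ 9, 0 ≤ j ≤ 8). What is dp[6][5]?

6

   ''  p  d  k  h  m  p  f  e
''  0  1  2  3  4  5  6  7  8
 h  1  1  2  3  3  4  5  6  7
 n  2  2  2  3  4  4  5  6  7
 j  3  3  3  3  4  5  5  6  7
 i  4  4  4  4  4  5  6  6  7
 l  5  5  5  5  5  5  6  7  7
 k  6  6  6  5  6  6  6  7  8
 i  7  7  7  6  6  7  7  7  8
 i  8  8  8  7  7  7  8  8  8
 k  9  9  9  8  8  8  8  9  9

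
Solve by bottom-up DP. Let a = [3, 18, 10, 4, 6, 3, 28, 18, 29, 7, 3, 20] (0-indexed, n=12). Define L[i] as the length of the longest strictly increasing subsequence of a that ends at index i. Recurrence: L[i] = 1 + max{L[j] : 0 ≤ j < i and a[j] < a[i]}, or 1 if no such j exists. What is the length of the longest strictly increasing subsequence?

5

   i    0    1    2    3    4    5    6    7    8    9   10   11
a[i]    3   18   10    4    6    3   28   18   29    7    3   20
L[i]    1    2    2    2    3    1    4    4    5    4    1    5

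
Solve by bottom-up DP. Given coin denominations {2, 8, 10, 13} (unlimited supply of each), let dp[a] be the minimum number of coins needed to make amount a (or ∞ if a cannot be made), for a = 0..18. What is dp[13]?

 a  0  1  2  3  4  5  6  7  8  9 10 11 12 13 14 15 16 17 18
dp  0  -  1  -  2  -  3  -  1  -  1  -  2  1  3  2  2  3  2
(- denotes ∞ / unreachable)

1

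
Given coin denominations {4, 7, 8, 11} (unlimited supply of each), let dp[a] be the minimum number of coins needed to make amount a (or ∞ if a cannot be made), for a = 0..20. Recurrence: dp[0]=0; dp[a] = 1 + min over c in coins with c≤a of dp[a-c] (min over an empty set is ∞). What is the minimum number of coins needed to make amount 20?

 a  0  1  2  3  4  5  6  7  8  9 10 11 12 13 14 15 16 17 18 19 20
dp  0  -  -  -  1  -  -  1  1  -  -  1  2  -  2  2  2  -  2  2  3
(- denotes ∞ / unreachable)

3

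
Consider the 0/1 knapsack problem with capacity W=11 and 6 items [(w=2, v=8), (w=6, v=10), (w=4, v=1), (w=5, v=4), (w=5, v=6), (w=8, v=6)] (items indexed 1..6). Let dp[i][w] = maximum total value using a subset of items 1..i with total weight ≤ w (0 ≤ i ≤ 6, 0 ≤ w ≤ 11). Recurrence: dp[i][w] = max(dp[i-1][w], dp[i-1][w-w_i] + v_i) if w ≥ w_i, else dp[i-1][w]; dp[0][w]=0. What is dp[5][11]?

i\w   0   1   2   3   4   5   6   7   8   9  10  11
  0   0   0   0   0   0   0   0   0   0   0   0   0
  1   0   0   8   8   8   8   8   8   8   8   8   8
  2   0   0   8   8   8   8  10  10  18  18  18  18
  3   0   0   8   8   8   8  10  10  18  18  18  18
  4   0   0   8   8   8   8  10  12  18  18  18  18
  5   0   0   8   8   8   8  10  14  18  18  18  18
  6   0   0   8   8   8   8  10  14  18  18  18  18

18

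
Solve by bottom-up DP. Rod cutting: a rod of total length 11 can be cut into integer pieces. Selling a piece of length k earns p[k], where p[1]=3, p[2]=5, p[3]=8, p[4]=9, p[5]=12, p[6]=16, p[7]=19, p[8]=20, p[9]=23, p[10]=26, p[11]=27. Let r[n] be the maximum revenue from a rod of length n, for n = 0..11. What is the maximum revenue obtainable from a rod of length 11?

33

   n    0    1    2    3    4    5    6    7    8    9   10   11
r[n]    0    3    6    9   12   15   18   21   24   27   30   33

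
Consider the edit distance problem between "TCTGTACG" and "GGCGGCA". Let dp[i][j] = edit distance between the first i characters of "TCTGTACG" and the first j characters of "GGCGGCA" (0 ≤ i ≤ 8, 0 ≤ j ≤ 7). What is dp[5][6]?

   ''  G  G  C  G  G  C  A
''  0  1  2  3  4  5  6  7
 T  1  1  2  3  4  5  6  7
 C  2  2  2  2  3  4  5  6
 T  3  3  3  3  3  4  5  6
 G  4  3  3  4  3  3  4  5
 T  5  4  4  4  4  4  4  5
 A  6  5  5  5  5  5  5  4
 C  7  6  6  5  6  6  5  5
 G  8  7  6  6  5  6  6  6

4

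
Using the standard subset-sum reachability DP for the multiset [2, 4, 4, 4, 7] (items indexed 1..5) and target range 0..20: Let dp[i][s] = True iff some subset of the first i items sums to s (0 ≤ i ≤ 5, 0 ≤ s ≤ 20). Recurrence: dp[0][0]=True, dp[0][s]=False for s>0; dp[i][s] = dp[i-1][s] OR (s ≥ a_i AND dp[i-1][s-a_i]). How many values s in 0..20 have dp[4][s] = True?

i\s   0   1   2   3   4   5   6   7   8   9  10  11  12  13  14  15  16  17  18  19  20
  0   T   F   F   F   F   F   F   F   F   F   F   F   F   F   F   F   F   F   F   F   F
  1   T   F   T   F   F   F   F   F   F   F   F   F   F   F   F   F   F   F   F   F   F
  2   T   F   T   F   T   F   T   F   F   F   F   F   F   F   F   F   F   F   F   F   F
  3   T   F   T   F   T   F   T   F   T   F   T   F   F   F   F   F   F   F   F   F   F
  4   T   F   T   F   T   F   T   F   T   F   T   F   T   F   T   F   F   F   F   F   F
  5   T   F   T   F   T   F   T   T   T   T   T   T   T   T   T   T   F   T   F   T   F

8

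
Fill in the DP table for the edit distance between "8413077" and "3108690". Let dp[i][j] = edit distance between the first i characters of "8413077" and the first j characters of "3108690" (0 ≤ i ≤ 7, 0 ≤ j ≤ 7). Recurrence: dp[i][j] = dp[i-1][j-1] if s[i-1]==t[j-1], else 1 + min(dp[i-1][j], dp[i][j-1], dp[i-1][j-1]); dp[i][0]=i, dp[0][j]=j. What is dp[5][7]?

   ''  3  1  0  8  6  9  0
''  0  1  2  3  4  5  6  7
 8  1  1  2  3  3  4  5  6
 4  2  2  2  3  4  4  5  6
 1  3  3  2  3  4  5  5  6
 3  4  3  3  3  4  5  6  6
 0  5  4  4  3  4  5  6  6
 7  6  5  5  4  4  5  6  7
 7  7  6  6  5  5  5  6  7

6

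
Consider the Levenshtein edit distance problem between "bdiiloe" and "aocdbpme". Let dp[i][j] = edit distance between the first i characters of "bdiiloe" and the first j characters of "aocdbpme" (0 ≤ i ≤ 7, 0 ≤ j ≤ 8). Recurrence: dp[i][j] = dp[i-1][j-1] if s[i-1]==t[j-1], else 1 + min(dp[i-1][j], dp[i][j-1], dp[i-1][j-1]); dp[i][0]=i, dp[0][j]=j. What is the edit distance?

7

   ''  a  o  c  d  b  p  m  e
''  0  1  2  3  4  5  6  7  8
 b  1  1  2  3  4  4  5  6  7
 d  2  2  2  3  3  4  5  6  7
 i  3  3  3  3  4  4  5  6  7
 i  4  4  4  4  4  5  5  6  7
 l  5  5  5  5  5  5  6  6  7
 o  6  6  5  6  6  6  6  7  7
 e  7  7  6  6  7  7  7  7  7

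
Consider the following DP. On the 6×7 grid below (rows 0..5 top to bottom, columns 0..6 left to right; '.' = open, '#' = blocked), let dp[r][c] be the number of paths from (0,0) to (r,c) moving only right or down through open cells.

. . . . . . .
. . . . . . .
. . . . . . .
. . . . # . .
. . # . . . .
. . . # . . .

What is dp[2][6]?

r\c   0   1   2   3   4   5   6
  0   1   1   1   1   1   1   1
  1   1   2   3   4   5   6   7
  2   1   3   6  10  15  21  28
  3   1   4  10  20   0  21  49
  4   1   5   0  20  20  41  90
  5   1   6   6   0  20  61 151

28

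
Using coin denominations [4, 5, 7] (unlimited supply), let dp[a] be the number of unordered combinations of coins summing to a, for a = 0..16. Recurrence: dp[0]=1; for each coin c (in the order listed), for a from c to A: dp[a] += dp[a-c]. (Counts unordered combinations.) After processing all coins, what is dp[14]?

after  coin     0     1     2     3     4     5     6     7     8     9    10    11    12    13    14    15    16
          4     1     0     0     0     1     0     0     0     1     0     0     0     1     0     0     0     1
          5     1     0     0     0     1     1     0     0     1     1     1     0     1     1     1     1     1
          7     1     0     0     0     1     1     0     1     1     1     1     1     2     1     2     2     2

2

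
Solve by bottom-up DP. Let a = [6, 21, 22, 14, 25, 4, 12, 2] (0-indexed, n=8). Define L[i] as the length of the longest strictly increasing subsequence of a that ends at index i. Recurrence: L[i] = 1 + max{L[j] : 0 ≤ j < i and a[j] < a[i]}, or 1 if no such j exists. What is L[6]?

2

   i    0    1    2    3    4    5    6    7
a[i]    6   21   22   14   25    4   12    2
L[i]    1    2    3    2    4    1    2    1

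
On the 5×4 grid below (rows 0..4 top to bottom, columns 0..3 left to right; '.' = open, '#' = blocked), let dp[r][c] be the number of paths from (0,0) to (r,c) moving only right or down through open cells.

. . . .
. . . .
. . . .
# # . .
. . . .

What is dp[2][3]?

r\c   0   1   2   3
  0   1   1   1   1
  1   1   2   3   4
  2   1   3   6  10
  3   0   0   6  16
  4   0   0   6  22

10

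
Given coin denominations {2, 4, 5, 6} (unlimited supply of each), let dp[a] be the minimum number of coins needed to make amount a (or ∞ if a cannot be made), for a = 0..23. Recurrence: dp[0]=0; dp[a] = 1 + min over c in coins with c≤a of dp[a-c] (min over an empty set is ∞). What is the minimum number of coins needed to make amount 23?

4

 a  0  1  2  3  4  5  6  7  8  9 10 11 12 13 14 15 16 17 18 19 20 21 22 23
dp  0  -  1  -  1  1  1  2  2  2  2  2  2  3  3  3  3  3  3  4  4  4  4  4
(- denotes ∞ / unreachable)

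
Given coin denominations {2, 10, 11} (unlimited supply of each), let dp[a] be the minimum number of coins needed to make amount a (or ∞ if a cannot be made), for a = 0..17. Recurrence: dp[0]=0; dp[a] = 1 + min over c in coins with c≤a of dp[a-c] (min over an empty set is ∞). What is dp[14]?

 a  0  1  2  3  4  5  6  7  8  9 10 11 12 13 14 15 16 17
dp  0  -  1  -  2  -  3  -  4  -  1  1  2  2  3  3  4  4
(- denotes ∞ / unreachable)

3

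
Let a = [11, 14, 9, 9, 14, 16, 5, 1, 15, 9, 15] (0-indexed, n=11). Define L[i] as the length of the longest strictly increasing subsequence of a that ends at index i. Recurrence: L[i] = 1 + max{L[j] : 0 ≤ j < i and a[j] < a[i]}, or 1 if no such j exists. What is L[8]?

   i    0    1    2    3    4    5    6    7    8    9   10
a[i]   11   14    9    9   14   16    5    1   15    9   15
L[i]    1    2    1    1    2    3    1    1    3    2    3

3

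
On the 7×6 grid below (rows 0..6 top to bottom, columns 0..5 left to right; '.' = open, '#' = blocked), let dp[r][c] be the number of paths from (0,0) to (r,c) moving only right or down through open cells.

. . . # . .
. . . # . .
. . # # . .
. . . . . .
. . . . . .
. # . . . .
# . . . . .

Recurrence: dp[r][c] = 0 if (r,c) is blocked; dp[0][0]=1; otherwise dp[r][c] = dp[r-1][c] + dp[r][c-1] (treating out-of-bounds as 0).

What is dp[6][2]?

9

r\c   0   1   2   3   4   5
  0   1   1   1   0   0   0
  1   1   2   3   0   0   0
  2   1   3   0   0   0   0
  3   1   4   4   4   4   4
  4   1   5   9  13  17  21
  5   1   0   9  22  39  60
  6   0   0   9  31  70 130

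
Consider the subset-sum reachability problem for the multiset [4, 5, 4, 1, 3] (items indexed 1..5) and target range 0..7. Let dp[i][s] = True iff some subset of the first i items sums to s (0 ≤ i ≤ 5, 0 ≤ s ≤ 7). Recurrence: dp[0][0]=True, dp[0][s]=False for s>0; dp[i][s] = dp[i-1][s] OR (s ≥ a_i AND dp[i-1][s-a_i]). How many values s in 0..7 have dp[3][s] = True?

3

i\s   0   1   2   3   4   5   6   7
  0   T   F   F   F   F   F   F   F
  1   T   F   F   F   T   F   F   F
  2   T   F   F   F   T   T   F   F
  3   T   F   F   F   T   T   F   F
  4   T   T   F   F   T   T   T   F
  5   T   T   F   T   T   T   T   T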